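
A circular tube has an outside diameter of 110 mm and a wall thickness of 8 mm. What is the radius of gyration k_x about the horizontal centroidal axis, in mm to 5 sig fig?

Treat the section as a set of non-overlapping primitives; coordinates are from the bounding-box lower-left.
Outer circle: ⌀110, A = 9503.318 mm², y = 55 mm, Ī = 7 186 884 mm⁴.
Bore (subtracted): ⌀94, A = 6939.778 mm², y = 55 mm, Ī = 3 832 492 mm⁴.
By symmetry the centroid is at mid-height, ȳ = 55 mm.
All pieces are centred on the horizontal centroidal axis, so I = ΣĪ (holes subtracted) = 3 354 392 mm⁴.
Radius of gyration: k = √(I/A) = √(3 354 392 / 2563.54) = 36.17319 mm.

k_x ≈ 36.173 mm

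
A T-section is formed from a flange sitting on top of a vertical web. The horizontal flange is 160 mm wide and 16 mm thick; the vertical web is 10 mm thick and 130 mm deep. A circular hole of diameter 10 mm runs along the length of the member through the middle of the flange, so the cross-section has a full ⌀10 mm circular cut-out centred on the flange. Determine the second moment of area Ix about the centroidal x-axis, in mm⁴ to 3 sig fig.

Ix ≈ 6.43 × 10⁶ mm⁴

Treat the section as a set of non-overlapping primitives; coordinates are from the bounding-box lower-left.
Flange: 160 × 16, A = 2 560 mm², y = 138 mm, Ī = 54 613 mm⁴.
Web: 10 × 130, A = 1 300 mm², y = 65 mm, Ī = 1 830 833 mm⁴.
Hole (subtracted): ⌀10, A = 78.54 mm², y = 138 mm, Ī = 490.87 mm⁴.
Centroid: ȳ = ΣA·y / ΣA = 112.9 mm.
Transfer each piece to the centroidal x-axis using Ī + A·d² with d = y − 112.9:
  flange: d = 25.096 mm → contributes +1 666 941 mm⁴
  web: d = -47.904 mm → contributes +4 814 049 mm⁴
  hole: d = 25.096 mm → contributes −49 956 mm⁴
Total I = 6 431 033 mm⁴.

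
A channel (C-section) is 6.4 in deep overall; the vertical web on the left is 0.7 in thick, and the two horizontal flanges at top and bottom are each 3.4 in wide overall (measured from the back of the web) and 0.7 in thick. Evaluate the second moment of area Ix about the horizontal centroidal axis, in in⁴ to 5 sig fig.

Break the section into simple shapes (no overlaps), measuring from the bottom-left corner of the bounding box.
Web: 0.7 × 6.4, A = 4.48 in², y = 3.2 in, Ī = 15.29173 in⁴.
Top flange (beyond web): 2.7 × 0.7, A = 1.89 in², y = 6.05 in, Ī = 0.077175 in⁴.
Bottom flange (beyond web): 2.7 × 0.7, A = 1.89 in², y = 0.35 in, Ī = 0.077175 in⁴.
By symmetry the centroid is at mid-height, ȳ = 3.2 in.
Transfer each piece to the horizontal centroidal axis using Ī + A·d² with d = y − 3.2:
  web: d = 0 in → contributes +15.29173 in⁴
  top flange (beyond web): d = 2.85 in → contributes +15.4287 in⁴
  bottom flange (beyond web): d = -2.85 in → contributes +15.4287 in⁴
Total I = 46.14913 in⁴.

Ix ≈ 46.149 in⁴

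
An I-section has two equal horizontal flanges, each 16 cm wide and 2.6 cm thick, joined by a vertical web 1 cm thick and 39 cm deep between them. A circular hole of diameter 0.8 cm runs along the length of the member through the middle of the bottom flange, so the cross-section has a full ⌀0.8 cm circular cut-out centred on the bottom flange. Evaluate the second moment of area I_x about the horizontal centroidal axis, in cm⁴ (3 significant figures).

Treat the section as a set of non-overlapping primitives; coordinates are from the bounding-box lower-left.
Bottom flange: 16 × 2.6, A = 41.6 cm², y = 1.3 cm, Ī = 23.435 cm⁴.
Web: 1 × 39, A = 39 cm², y = 22.1 cm, Ī = 4943.3 cm⁴.
Top flange: 16 × 2.6, A = 41.6 cm², y = 42.9 cm, Ī = 23.435 cm⁴.
Hole (subtracted): ⌀0.8, A = 0.50265 cm², y = 1.3 cm, Ī = 0.020106 cm⁴.
Centroid: ȳ = ΣA·y / ΣA = 22.186 cm.
Transfer each piece to the horizontal centroidal axis using Ī + A·d² with d = y − 22.186:
  bottom flange: d = -20.886 cm → contributes +18 170 cm⁴
  web: d = -0.085912 cm → contributes +4943.5 cm⁴
  top flange: d = 20.714 cm → contributes +17 873 cm⁴
  hole: d = -20.886 cm → contributes −219.29 cm⁴
Total I = 40 767 cm⁴.

I_x ≈ 4.08 × 10⁴ cm⁴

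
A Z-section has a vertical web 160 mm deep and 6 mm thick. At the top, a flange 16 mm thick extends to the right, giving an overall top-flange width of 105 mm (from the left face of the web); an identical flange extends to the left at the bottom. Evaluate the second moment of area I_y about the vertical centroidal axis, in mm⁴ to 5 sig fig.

I_y ≈ 1.1322 × 10⁷ mm⁴

Treat the section as a set of non-overlapping primitives; coordinates are from the bounding-box lower-left.
Web: 6 × 160, A = 960 mm², x = 102 mm, Ī = 2 880 mm⁴.
Top flange (beyond web): 99 × 16, A = 1 584 mm², x = 154.5 mm, Ī = 1 293 732 mm⁴.
Bottom flange (beyond web): 99 × 16, A = 1 584 mm², x = 49.5 mm, Ī = 1 293 732 mm⁴.
Centroid: x̄ = ΣA·x / ΣA = 102 mm.
Transfer each piece to the vertical centroidal axis using Ī + A·d² with d = x − 102:
  web: d = 0 mm → contributes +2 880 mm⁴
  top flange (beyond web): d = 52.5 mm → contributes +5 659 632 mm⁴
  bottom flange (beyond web): d = -52.5 mm → contributes +5 659 632 mm⁴
Total I = 11 322 144 mm⁴.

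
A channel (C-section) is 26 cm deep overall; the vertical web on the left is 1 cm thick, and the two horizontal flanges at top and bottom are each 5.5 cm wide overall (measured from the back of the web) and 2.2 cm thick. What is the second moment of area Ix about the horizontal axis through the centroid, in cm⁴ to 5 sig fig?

Ix ≈ 4276.5 cm⁴

Decompose the section into non-overlapping parts with the origin at the bottom-left of its bounding rectangle.
Web: 1 × 26, A = 26 cm², y = 13 cm, Ī = 1464.667 cm⁴.
Top flange (beyond web): 4.5 × 2.2, A = 9.9 cm², y = 24.9 cm, Ī = 3.993 cm⁴.
Bottom flange (beyond web): 4.5 × 2.2, A = 9.9 cm², y = 1.1 cm, Ī = 3.993 cm⁴.
By symmetry the centroid is at mid-height, ȳ = 13 cm.
Transfer each piece to the horizontal axis through the centroid using Ī + A·d² with d = y − 13:
  web: d = 0 cm → contributes +1464.667 cm⁴
  top flange (beyond web): d = 11.9 cm → contributes +1405.932 cm⁴
  bottom flange (beyond web): d = -11.9 cm → contributes +1405.932 cm⁴
Total I = 4276.531 cm⁴.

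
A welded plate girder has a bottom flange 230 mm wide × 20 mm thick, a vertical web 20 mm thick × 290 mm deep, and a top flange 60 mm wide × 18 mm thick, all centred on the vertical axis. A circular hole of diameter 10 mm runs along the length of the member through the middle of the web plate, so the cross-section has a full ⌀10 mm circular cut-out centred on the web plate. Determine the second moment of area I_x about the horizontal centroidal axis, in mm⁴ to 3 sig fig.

I_x ≈ 1.51 × 10⁸ mm⁴

Split into non-overlapping primitives; take the origin at the lower-left of the bounding box.
Bottom plate: 230 × 20, A = 4 600 mm², y = 10 mm, Ī = 153 333 mm⁴.
Web plate: 20 × 290, A = 5 800 mm², y = 165 mm, Ī = 40 648 333 mm⁴.
Top plate: 60 × 18, A = 1 080 mm², y = 319 mm, Ī = 29 160 mm⁴.
Hole (subtracted): ⌀10, A = 78.54 mm², y = 165 mm, Ī = 490.87 mm⁴.
Centroid: ȳ = ΣA·y / ΣA = 117.05 mm.
Transfer each piece to the horizontal centroidal axis using Ī + A·d² with d = y − 117.05:
  bottom plate: d = -107.05 mm → contributes +52 869 694 mm⁴
  web plate: d = 47.948 mm → contributes +53 982 731 mm⁴
  top plate: d = 201.95 mm → contributes +44 074 901 mm⁴
  hole: d = 47.948 mm → contributes −181 057 mm⁴
Total I = 150 746 270 mm⁴.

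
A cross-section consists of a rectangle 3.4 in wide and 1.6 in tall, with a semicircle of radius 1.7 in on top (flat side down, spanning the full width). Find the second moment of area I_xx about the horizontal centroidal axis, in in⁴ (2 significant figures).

I_xx ≈ 7.8 in⁴

Treat the section as a set of non-overlapping primitives; coordinates are from the bounding-box lower-left.
Rectangular body: 3.4 × 1.6, A = 5.44 in², y = 0.8 in, Ī = 1.161 in⁴.
Semicircular cap: semicircle r = 1.7, A = 4.54 in², y = 2.322 in, Ī = 0.9167 in⁴.
Centroid: ȳ = ΣA·y / ΣA = 1.492 in.
Transfer each piece to the horizontal centroidal axis using Ī + A·d² with d = y − 1.492:
  rectangular body: d = -0.6921 in → contributes +3.766 in⁴
  semicircular cap: d = 0.8294 in → contributes +4.039 in⁴
Total I = 7.806 in⁴.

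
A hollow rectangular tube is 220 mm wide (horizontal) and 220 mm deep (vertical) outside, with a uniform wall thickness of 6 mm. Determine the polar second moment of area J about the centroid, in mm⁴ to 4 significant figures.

J ≈ 7.846 × 10⁷ mm⁴

Treat the section as a set of non-overlapping primitives; coordinates are from the bounding-box lower-left.
Outer rectangle: 220 × 220, A = 48 400 mm², y = 110 mm, Ī = 195 213 333 mm⁴.
Inner void (subtracted): 208 × 208, A = 43 264 mm², y = 110 mm, Ī = 155 981 141 mm⁴.
By symmetry the centroid is at mid-height, ȳ = 110 mm.
All pieces are centred on the centroidal x-axis, so I = ΣĪ (holes subtracted) = 39 232 192 mm⁴.
Repeating about the centroidal y-axis gives I_y = 39 232 192 mm⁴.
Polar second moment: J = I_x + I_y = 78 464 384 mm⁴.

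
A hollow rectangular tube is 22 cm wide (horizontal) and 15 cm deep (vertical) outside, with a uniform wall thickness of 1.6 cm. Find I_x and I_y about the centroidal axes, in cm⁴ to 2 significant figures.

Split into non-overlapping primitives; take the origin at the lower-left of the bounding box.
Outer rectangle: 22 × 15, A = 330 cm², y = 7.5 cm, Ī = 6 188 cm⁴.
Inner void (subtracted): 18.8 × 11.8, A = 221.8 cm², y = 7.5 cm, Ī = 2 574 cm⁴.
By symmetry the centroid is at mid-height, ȳ = 7.5 cm.
All pieces are centred on the centroidal x-axis, so I = ΣĪ (holes subtracted) = 3 613 cm⁴.
Repeating about the centroidal y-axis gives I_y = 6 776 cm⁴.

I_x ≈ 3600 cm⁴, I_y ≈ 6800 cm⁴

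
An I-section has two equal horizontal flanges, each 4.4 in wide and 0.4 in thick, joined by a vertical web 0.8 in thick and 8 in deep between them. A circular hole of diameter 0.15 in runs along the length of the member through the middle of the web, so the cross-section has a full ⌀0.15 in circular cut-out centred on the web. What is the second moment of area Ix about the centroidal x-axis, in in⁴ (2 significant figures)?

Ix ≈ 96 in⁴

Split into non-overlapping primitives; take the origin at the lower-left of the bounding box.
Bottom flange: 4.4 × 0.4, A = 1.76 in², y = 0.2 in, Ī = 0.02347 in⁴.
Web: 0.8 × 8, A = 6.4 in², y = 4.4 in, Ī = 34.13 in⁴.
Top flange: 4.4 × 0.4, A = 1.76 in², y = 8.6 in, Ī = 0.02347 in⁴.
Hole (subtracted): ⌀0.15, A = 0.01767 in², y = 4.4 in, Ī = 0.00002485 in⁴.
By symmetry the centroid is at mid-height, ȳ = 4.4 in.
Transfer each piece to the centroidal x-axis using Ī + A·d² with d = y − 4.4:
  bottom flange: d = -4.2 in → contributes +31.07 in⁴
  web: d = 0 in → contributes +34.13 in⁴
  top flange: d = 4.2 in → contributes +31.07 in⁴
  hole: d = 0 in → contributes −0.00002485 in⁴
Total I = 96.27 in⁴.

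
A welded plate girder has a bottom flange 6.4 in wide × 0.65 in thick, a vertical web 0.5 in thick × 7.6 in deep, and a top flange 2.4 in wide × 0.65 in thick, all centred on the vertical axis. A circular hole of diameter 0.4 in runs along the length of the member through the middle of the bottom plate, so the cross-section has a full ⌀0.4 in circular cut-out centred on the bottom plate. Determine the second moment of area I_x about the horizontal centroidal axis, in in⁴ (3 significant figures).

I_x ≈ 103 in⁴

Treat the section as a set of non-overlapping primitives; coordinates are from the bounding-box lower-left.
Bottom plate: 6.4 × 0.65, A = 4.16 in², y = 0.325 in, Ī = 0.14647 in⁴.
Web plate: 0.5 × 7.6, A = 3.8 in², y = 4.45 in, Ī = 18.291 in⁴.
Top plate: 2.4 × 0.65, A = 1.56 in², y = 8.575 in, Ī = 0.054925 in⁴.
Hole (subtracted): ⌀0.4, A = 0.12566 in², y = 0.325 in, Ī = 0.0012566 in⁴.
Centroid: ȳ = ΣA·y / ΣA = 3.3635 in.
Transfer each piece to the horizontal centroidal axis using Ī + A·d² with d = y − 3.3635:
  bottom plate: d = -3.0385 in → contributes +38.554 in⁴
  web plate: d = 1.0865 in → contributes +22.776 in⁴
  top plate: d = 5.2115 in → contributes +42.424 in⁴
  hole: d = -3.0385 in → contributes −1.1615 in⁴
Total I = 102.59 in⁴.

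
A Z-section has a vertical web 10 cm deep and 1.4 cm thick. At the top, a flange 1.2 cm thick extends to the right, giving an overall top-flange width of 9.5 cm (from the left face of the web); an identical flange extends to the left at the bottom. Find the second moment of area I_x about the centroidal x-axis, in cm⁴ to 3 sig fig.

Decompose the section into non-overlapping parts with the origin at the bottom-left of its bounding rectangle.
Web: 1.4 × 10, A = 14 cm², y = 5 cm, Ī = 116.67 cm⁴.
Top flange (beyond web): 8.1 × 1.2, A = 9.72 cm², y = 9.4 cm, Ī = 1.1664 cm⁴.
Bottom flange (beyond web): 8.1 × 1.2, A = 9.72 cm², y = 0.6 cm, Ī = 1.1664 cm⁴.
Centroid: ȳ = ΣA·y / ΣA = 5 cm.
Transfer each piece to the centroidal x-axis using Ī + A·d² with d = y − 5:
  web: d = 0 cm → contributes +116.67 cm⁴
  top flange (beyond web): d = 4.4 cm → contributes +189.35 cm⁴
  bottom flange (beyond web): d = -4.4 cm → contributes +189.35 cm⁴
Total I = 495.36 cm⁴.

I_x ≈ 495 cm⁴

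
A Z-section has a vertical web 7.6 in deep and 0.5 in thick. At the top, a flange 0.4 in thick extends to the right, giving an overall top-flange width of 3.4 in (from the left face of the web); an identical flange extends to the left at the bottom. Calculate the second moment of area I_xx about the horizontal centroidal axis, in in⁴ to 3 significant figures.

I_xx ≈ 48.4 in⁴

Decompose the section into non-overlapping parts with the origin at the bottom-left of its bounding rectangle.
Web: 0.5 × 7.6, A = 3.8 in², y = 3.8 in, Ī = 18.291 in⁴.
Top flange (beyond web): 2.9 × 0.4, A = 1.16 in², y = 7.4 in, Ī = 0.015467 in⁴.
Bottom flange (beyond web): 2.9 × 0.4, A = 1.16 in², y = 0.2 in, Ī = 0.015467 in⁴.
Centroid: ȳ = ΣA·y / ΣA = 3.8 in.
Transfer each piece to the horizontal centroidal axis using Ī + A·d² with d = y − 3.8:
  web: d = 0 in → contributes +18.291 in⁴
  top flange (beyond web): d = 3.6 in → contributes +15.049 in⁴
  bottom flange (beyond web): d = -3.6 in → contributes +15.049 in⁴
Total I = 48.389 in⁴.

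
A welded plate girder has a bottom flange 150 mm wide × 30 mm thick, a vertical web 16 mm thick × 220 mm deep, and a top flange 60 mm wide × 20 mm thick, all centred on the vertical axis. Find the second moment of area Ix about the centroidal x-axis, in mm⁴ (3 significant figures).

Treat the section as a set of non-overlapping primitives; coordinates are from the bounding-box lower-left.
Bottom plate: 150 × 30, A = 4 500 mm², y = 15 mm, Ī = 337 500 mm⁴.
Web plate: 16 × 220, A = 3 520 mm², y = 140 mm, Ī = 14 197 333 mm⁴.
Top plate: 60 × 20, A = 1 200 mm², y = 260 mm, Ī = 40 000 mm⁴.
Centroid: ȳ = ΣA·y / ΣA = 94.61 mm.
Transfer each piece to the centroidal x-axis using Ī + A·d² with d = y − 94.61:
  bottom plate: d = -79.61 mm → contributes +28 857 058 mm⁴
  web plate: d = 45.39 mm → contributes +21 449 566 mm⁴
  top plate: d = 165.39 mm → contributes +32 864 803 mm⁴
Total I = 83 171 428 mm⁴.

Ix ≈ 8.32 × 10⁷ mm⁴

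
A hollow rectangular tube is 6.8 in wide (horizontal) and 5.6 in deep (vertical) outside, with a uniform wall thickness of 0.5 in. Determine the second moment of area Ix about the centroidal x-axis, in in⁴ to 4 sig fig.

Ix ≈ 52.47 in⁴

Split into non-overlapping primitives; take the origin at the lower-left of the bounding box.
Outer rectangle: 6.8 × 5.6, A = 38.08 in², y = 2.8 in, Ī = 99.5157 in⁴.
Inner void (subtracted): 5.8 × 4.6, A = 26.68 in², y = 2.8 in, Ī = 47.0457 in⁴.
By symmetry the centroid is at mid-height, ȳ = 2.8 in.
All pieces are centred on the centroidal x-axis, so I = ΣĪ (holes subtracted) = 52.47 in⁴.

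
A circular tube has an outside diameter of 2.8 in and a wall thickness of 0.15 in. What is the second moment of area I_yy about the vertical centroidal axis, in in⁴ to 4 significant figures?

I_yy ≈ 1.100 in⁴

Split into non-overlapping primitives; take the origin at the lower-left of the bounding box.
Outer circle: ⌀2.8, A = 6.15752 in², x = 1.4 in, Ī = 3.01719 in⁴.
Bore (subtracted): ⌀2.5, A = 4.90874 in², x = 1.4 in, Ī = 1.91748 in⁴.
By symmetry the centroid is at mid-width, x̄ = 1.4 in.
All pieces are centred on the vertical centroidal axis, so I = ΣĪ (holes subtracted) = 1.09971 in⁴.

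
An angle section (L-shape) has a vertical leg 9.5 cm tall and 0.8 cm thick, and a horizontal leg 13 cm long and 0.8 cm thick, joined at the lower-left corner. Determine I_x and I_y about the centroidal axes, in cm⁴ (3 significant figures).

I_x ≈ 139 cm⁴, I_y ≈ 302 cm⁴

Decompose the section into non-overlapping parts with the origin at the bottom-left of its bounding rectangle.
Vertical leg: 0.8 × 9.5, A = 7.6 cm², y = 4.75 cm, Ī = 57.158 cm⁴.
Horizontal leg (remainder): 12.2 × 0.8, A = 9.76 cm², y = 0.4 cm, Ī = 0.52053 cm⁴.
Centroid: ȳ = ΣA·y / ΣA = 2.3044 cm.
Transfer each piece to the centroidal x-axis using Ī + A·d² with d = y − 2.3044:
  vertical leg: d = 2.4456 cm → contributes +102.61 cm⁴
  horizontal leg (remainder): d = -1.9044 cm → contributes +35.917 cm⁴
Total I = 138.53 cm⁴.
For the y-axis: x̄ = 4.0544 cm.
Repeating about the centroidal y-axis gives I_y = 301.99 cm⁴.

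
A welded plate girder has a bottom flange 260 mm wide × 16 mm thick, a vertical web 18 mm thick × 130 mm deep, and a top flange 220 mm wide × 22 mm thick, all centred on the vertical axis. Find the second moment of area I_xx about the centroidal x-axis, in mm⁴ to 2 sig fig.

Break the section into simple shapes (no overlaps), measuring from the bottom-left corner of the bounding box.
Bottom plate: 260 × 16, A = 4 160 mm², y = 8 mm, Ī = 88 747 mm⁴.
Web plate: 18 × 130, A = 2 340 mm², y = 81 mm, Ī = 3 295 500 mm⁴.
Top plate: 220 × 22, A = 4 840 mm², y = 157 mm, Ī = 195 213 mm⁴.
Centroid: ȳ = ΣA·y / ΣA = 86.66 mm.
Transfer each piece to the centroidal x-axis using Ī + A·d² with d = y − 86.66:
  bottom plate: d = -78.66 mm → contributes +25 826 904 mm⁴
  web plate: d = -5.658 mm → contributes +3 370 406 mm⁴
  top plate: d = 70.34 mm → contributes +24 143 622 mm⁴
Total I = 53 340 932 mm⁴.

I_xx ≈ 5.3 × 10⁷ mm⁴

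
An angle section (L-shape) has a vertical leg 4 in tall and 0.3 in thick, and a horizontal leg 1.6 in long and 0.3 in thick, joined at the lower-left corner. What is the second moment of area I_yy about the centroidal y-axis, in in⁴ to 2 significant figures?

I_yy ≈ 0.25 in⁴

Decompose the section into non-overlapping parts with the origin at the bottom-left of its bounding rectangle.
Vertical leg: 0.3 × 4, A = 1.2 in², x = 0.15 in, Ī = 0.009 in⁴.
Horizontal leg (remainder): 1.3 × 0.3, A = 0.39 in², x = 0.95 in, Ī = 0.05493 in⁴.
Centroid: x̄ = ΣA·x / ΣA = 0.3462 in.
Transfer each piece to the centroidal y-axis using Ī + A·d² with d = x − 0.3462:
  vertical leg: d = -0.1962 in → contributes +0.05521 in⁴
  horizontal leg (remainder): d = 0.6038 in → contributes +0.1971 in⁴
Total I = 0.2523 in⁴.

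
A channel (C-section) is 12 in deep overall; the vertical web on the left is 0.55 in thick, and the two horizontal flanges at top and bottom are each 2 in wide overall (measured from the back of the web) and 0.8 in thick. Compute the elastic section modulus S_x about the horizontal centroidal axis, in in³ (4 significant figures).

Split into non-overlapping primitives; take the origin at the lower-left of the bounding box.
Web: 0.55 × 12, A = 6.6 in², y = 6 in, Ī = 79.2 in⁴.
Top flange (beyond web): 1.45 × 0.8, A = 1.16 in², y = 11.6 in, Ī = 0.0618667 in⁴.
Bottom flange (beyond web): 1.45 × 0.8, A = 1.16 in², y = 0.4 in, Ī = 0.0618667 in⁴.
By symmetry the centroid is at mid-height, ȳ = 6 in.
Transfer each piece to the horizontal centroidal axis using Ī + A·d² with d = y − 6:
  web: d = 0 in → contributes +79.2 in⁴
  top flange (beyond web): d = 5.6 in → contributes +36.4395 in⁴
  bottom flange (beyond web): d = -5.6 in → contributes +36.4395 in⁴
Total I = 152.079 in⁴.
Extreme fibre distance c = 6 in; S = I/c = 25.3465 in³.

S_x ≈ 25.35 in³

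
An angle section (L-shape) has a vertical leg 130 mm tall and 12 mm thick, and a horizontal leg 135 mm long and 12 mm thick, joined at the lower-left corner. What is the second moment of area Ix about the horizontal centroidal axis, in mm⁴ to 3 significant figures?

Break the section into simple shapes (no overlaps), measuring from the bottom-left corner of the bounding box.
Vertical leg: 12 × 130, A = 1 560 mm², y = 65 mm, Ī = 2 197 000 mm⁴.
Horizontal leg (remainder): 123 × 12, A = 1 476 mm², y = 6 mm, Ī = 17 712 mm⁴.
Centroid: ȳ = ΣA·y / ΣA = 36.316 mm.
Transfer each piece to the horizontal centroidal axis using Ī + A·d² with d = y − 36.316:
  vertical leg: d = 28.684 mm → contributes +3 480 506 mm⁴
  horizontal leg (remainder): d = -30.316 mm → contributes +1 374 263 mm⁴
Total I = 4 854 768 mm⁴.

Ix ≈ 4.85 × 10⁶ mm⁴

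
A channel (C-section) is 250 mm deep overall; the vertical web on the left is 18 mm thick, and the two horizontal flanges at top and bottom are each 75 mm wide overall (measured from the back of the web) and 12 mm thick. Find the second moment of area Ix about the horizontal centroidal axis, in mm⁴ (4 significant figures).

Ix ≈ 4.283 × 10⁷ mm⁴

Treat the section as a set of non-overlapping primitives; coordinates are from the bounding-box lower-left.
Web: 18 × 250, A = 4 500 mm², y = 125 mm, Ī = 23 437 500 mm⁴.
Top flange (beyond web): 57 × 12, A = 684 mm², y = 244 mm, Ī = 8 208 mm⁴.
Bottom flange (beyond web): 57 × 12, A = 684 mm², y = 6 mm, Ī = 8 208 mm⁴.
By symmetry the centroid is at mid-height, ȳ = 125 mm.
Transfer each piece to the horizontal centroidal axis using Ī + A·d² with d = y − 125:
  web: d = 0 mm → contributes +23 437 500 mm⁴
  top flange (beyond web): d = 119 mm → contributes +9 694 332 mm⁴
  bottom flange (beyond web): d = -119 mm → contributes +9 694 332 mm⁴
Total I = 42 826 164 mm⁴.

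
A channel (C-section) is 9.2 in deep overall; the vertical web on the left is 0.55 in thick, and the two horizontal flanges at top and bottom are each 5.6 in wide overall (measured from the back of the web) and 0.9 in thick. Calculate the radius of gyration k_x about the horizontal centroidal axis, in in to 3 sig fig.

k_x ≈ 3.69 in

Decompose the section into non-overlapping parts with the origin at the bottom-left of its bounding rectangle.
Web: 0.55 × 9.2, A = 5.06 in², y = 4.6 in, Ī = 35.69 in⁴.
Top flange (beyond web): 5.05 × 0.9, A = 4.545 in², y = 8.75 in, Ī = 0.30679 in⁴.
Bottom flange (beyond web): 5.05 × 0.9, A = 4.545 in², y = 0.45 in, Ī = 0.30679 in⁴.
By symmetry the centroid is at mid-height, ȳ = 4.6 in.
Transfer each piece to the horizontal centroidal axis using Ī + A·d² with d = y − 4.6:
  web: d = 0 in → contributes +35.69 in⁴
  top flange (beyond web): d = 4.15 in → contributes +78.583 in⁴
  bottom flange (beyond web): d = -4.15 in → contributes +78.583 in⁴
Total I = 192.86 in⁴.
Radius of gyration: k = √(I/A) = √(192.86 / 14.15) = 3.6918 in.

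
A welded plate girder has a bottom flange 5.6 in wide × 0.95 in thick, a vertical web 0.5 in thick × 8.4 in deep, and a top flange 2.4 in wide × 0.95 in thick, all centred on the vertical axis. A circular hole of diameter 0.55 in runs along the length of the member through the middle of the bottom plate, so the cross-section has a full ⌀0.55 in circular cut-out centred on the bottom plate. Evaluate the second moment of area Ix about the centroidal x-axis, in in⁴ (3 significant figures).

Ix ≈ 171 in⁴

Split into non-overlapping primitives; take the origin at the lower-left of the bounding box.
Bottom plate: 5.6 × 0.95, A = 5.32 in², y = 0.475 in, Ī = 0.40011 in⁴.
Web plate: 0.5 × 8.4, A = 4.2 in², y = 5.15 in, Ī = 24.696 in⁴.
Top plate: 2.4 × 0.95, A = 2.28 in², y = 9.825 in, Ī = 0.17148 in⁴.
Hole (subtracted): ⌀0.55, A = 0.23758 in², y = 0.475 in, Ī = 0.0044918 in⁴.
Centroid: ȳ = ΣA·y / ΣA = 4.0169 in.
Transfer each piece to the centroidal x-axis using Ī + A·d² with d = y − 4.0169:
  bottom plate: d = -3.5419 in → contributes +67.14 in⁴
  web plate: d = 1.1331 in → contributes +30.088 in⁴
  top plate: d = 5.8081 in → contributes +77.085 in⁴
  hole: d = -3.5419 in → contributes −2.985 in⁴
Total I = 171.33 in⁴.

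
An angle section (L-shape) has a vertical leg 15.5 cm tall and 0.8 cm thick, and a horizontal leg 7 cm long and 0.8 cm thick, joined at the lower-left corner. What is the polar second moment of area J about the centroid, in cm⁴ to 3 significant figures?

Treat the section as a set of non-overlapping primitives; coordinates are from the bounding-box lower-left.
Vertical leg: 0.8 × 15.5, A = 12.4 cm², y = 7.75 cm, Ī = 248.26 cm⁴.
Horizontal leg (remainder): 6.2 × 0.8, A = 4.96 cm², y = 0.4 cm, Ī = 0.26453 cm⁴.
Centroid: ȳ = ΣA·y / ΣA = 5.65 cm.
Transfer each piece to the centroidal x-axis using Ī + A·d² with d = y − 5.65:
  vertical leg: d = 2.1 cm → contributes +302.94 cm⁴
  horizontal leg (remainder): d = -5.25 cm → contributes +136.97 cm⁴
Total I = 439.92 cm⁴.
For the y-axis: x̄ = 1.4 cm.
Repeating about the centroidal y-axis gives I_y = 59.95 cm⁴.
Polar second moment: J = I_x + I_y = 499.87 cm⁴.

J ≈ 500 cm⁴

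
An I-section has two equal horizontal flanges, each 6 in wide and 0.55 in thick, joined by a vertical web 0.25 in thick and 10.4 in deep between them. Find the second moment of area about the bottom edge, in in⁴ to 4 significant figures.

I_base ≈ 525.6 in⁴

Decompose the section into non-overlapping parts with the origin at the bottom-left of its bounding rectangle.
Bottom flange: 6 × 0.55, A = 3.3 in², y = 0.275 in, Ī = 0.0831875 in⁴.
Web: 0.25 × 10.4, A = 2.6 in², y = 5.75 in, Ī = 23.4347 in⁴.
Top flange: 6 × 0.55, A = 3.3 in², y = 11.225 in, Ī = 0.0831875 in⁴.
Transfer each piece to a horizontal axis along the bottom face using Ī + A·d² with d = y − 0:
  bottom flange: d = 0.275 in → contributes +0.33275 in⁴
  web: d = 5.75 in → contributes +109.397 in⁴
  top flange: d = 11.225 in → contributes +415.885 in⁴
Total I = 525.615 in⁴.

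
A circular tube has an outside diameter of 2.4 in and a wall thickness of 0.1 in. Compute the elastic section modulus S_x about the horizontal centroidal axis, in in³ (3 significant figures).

S_x ≈ 0.399 in³

Decompose the section into non-overlapping parts with the origin at the bottom-left of its bounding rectangle.
Outer circle: ⌀2.4, A = 4.5239 in², y = 1.2 in, Ī = 1.6286 in⁴.
Bore (subtracted): ⌀2.2, A = 3.8013 in², y = 1.2 in, Ī = 1.1499 in⁴.
By symmetry the centroid is at mid-height, ȳ = 1.2 in.
All pieces are centred on the horizontal centroidal axis, so I = ΣĪ (holes subtracted) = 0.4787 in⁴.
Extreme fibre distance c = 1.2 in; S = I/c = 0.39892 in³.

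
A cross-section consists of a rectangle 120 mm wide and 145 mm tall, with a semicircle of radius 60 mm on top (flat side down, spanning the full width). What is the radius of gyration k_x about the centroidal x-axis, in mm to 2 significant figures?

k_x ≈ 56 mm

Split into non-overlapping primitives; take the origin at the lower-left of the bounding box.
Rectangular body: 120 × 145, A = 17 400 mm², y = 72.5 mm, Ī = 30 486 250 mm⁴.
Semicircular cap: semicircle r = 60, A = 5 655 mm², y = 170.5 mm, Ī = 1 422 450 mm⁴.
Centroid: ȳ = ΣA·y / ΣA = 96.53 mm.
Transfer each piece to the centroidal x-axis using Ī + A·d² with d = y − 96.53:
  rectangular body: d = -24.03 mm → contributes +40 532 612 mm⁴
  semicircular cap: d = 73.94 mm → contributes +32 335 060 mm⁴
Total I = 72 867 672 mm⁴.
Radius of gyration: k = √(I/A) = √(72 867 672 / 23 055) = 56.22 mm.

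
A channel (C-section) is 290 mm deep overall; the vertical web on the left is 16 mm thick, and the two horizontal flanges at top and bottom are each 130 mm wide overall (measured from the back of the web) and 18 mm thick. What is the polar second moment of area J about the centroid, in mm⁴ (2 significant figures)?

J ≈ 1.2 × 10⁸ mm⁴

Decompose the section into non-overlapping parts with the origin at the bottom-left of its bounding rectangle.
Web: 16 × 290, A = 4 640 mm², y = 145 mm, Ī = 32 518 667 mm⁴.
Top flange (beyond web): 114 × 18, A = 2 052 mm², y = 281 mm, Ī = 55 404 mm⁴.
Bottom flange (beyond web): 114 × 18, A = 2 052 mm², y = 9 mm, Ī = 55 404 mm⁴.
By symmetry the centroid is at mid-height, ȳ = 145 mm.
Transfer each piece to the centroidal x-axis using Ī + A·d² with d = y − 145:
  web: d = 0 mm → contributes +32 518 667 mm⁴
  top flange (beyond web): d = 136 mm → contributes +38 009 196 mm⁴
  bottom flange (beyond web): d = -136 mm → contributes +38 009 196 mm⁴
Total I = 108 537 059 mm⁴.
For the y-axis: x̄ = 38.51 mm.
Repeating about the centroidal y-axis gives I_y = 13 744 764 mm⁴.
Polar second moment: J = I_x + I_y = 122 281 823 mm⁴.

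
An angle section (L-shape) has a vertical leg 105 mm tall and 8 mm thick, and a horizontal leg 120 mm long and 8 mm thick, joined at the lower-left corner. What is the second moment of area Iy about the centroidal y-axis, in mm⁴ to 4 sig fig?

Decompose the section into non-overlapping parts with the origin at the bottom-left of its bounding rectangle.
Vertical leg: 8 × 105, A = 840 mm², x = 4 mm, Ī = 4 480 mm⁴.
Horizontal leg (remainder): 112 × 8, A = 896 mm², x = 64 mm, Ī = 936 619 mm⁴.
Centroid: x̄ = ΣA·x / ΣA = 34.9677 mm.
Transfer each piece to the centroidal y-axis using Ī + A·d² with d = x − 34.9677:
  vertical leg: d = -30.9677 mm → contributes +810 041 mm⁴
  horizontal leg (remainder): d = 29.0323 mm → contributes +1 691 832 mm⁴
Total I = 2 501 873 mm⁴.

Iy ≈ 2.502 × 10⁶ mm⁴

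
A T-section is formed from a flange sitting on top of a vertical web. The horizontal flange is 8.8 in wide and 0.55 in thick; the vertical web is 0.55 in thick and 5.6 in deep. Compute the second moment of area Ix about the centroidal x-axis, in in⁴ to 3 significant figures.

Treat the section as a set of non-overlapping primitives; coordinates are from the bounding-box lower-left.
Flange: 8.8 × 0.55, A = 4.84 in², y = 5.875 in, Ī = 0.12201 in⁴.
Web: 0.55 × 5.6, A = 3.08 in², y = 2.8 in, Ī = 8.0491 in⁴.
Centroid: ȳ = ΣA·y / ΣA = 4.6792 in.
Transfer each piece to the centroidal x-axis using Ī + A·d² with d = y − 4.6792:
  flange: d = 1.1958 in → contributes +7.0433 in⁴
  web: d = -1.8792 in → contributes +18.925 in⁴
Total I = 25.969 in⁴.

Ix ≈ 26.0 in⁴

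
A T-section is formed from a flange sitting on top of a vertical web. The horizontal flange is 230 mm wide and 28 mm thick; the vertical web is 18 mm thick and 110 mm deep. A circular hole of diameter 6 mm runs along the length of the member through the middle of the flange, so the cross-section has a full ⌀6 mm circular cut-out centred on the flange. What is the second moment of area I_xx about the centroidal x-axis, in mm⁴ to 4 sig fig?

I_xx ≈ 9.620 × 10⁶ mm⁴

Decompose the section into non-overlapping parts with the origin at the bottom-left of its bounding rectangle.
Flange: 230 × 28, A = 6 440 mm², y = 124 mm, Ī = 420 747 mm⁴.
Web: 18 × 110, A = 1 980 mm², y = 55 mm, Ī = 1 996 500 mm⁴.
Hole (subtracted): ⌀6, A = 28.2743 mm², y = 124 mm, Ī = 63.6173 mm⁴.
Centroid: ȳ = ΣA·y / ΣA = 107.72 mm.
Transfer each piece to the centroidal x-axis using Ī + A·d² with d = y − 107.72:
  flange: d = 16.2803 mm → contributes +2 127 662 mm⁴
  web: d = -52.7197 mm → contributes +7 499 642 mm⁴
  hole: d = 16.2803 mm → contributes −7557.7 mm⁴
Total I = 9 619 745 mm⁴.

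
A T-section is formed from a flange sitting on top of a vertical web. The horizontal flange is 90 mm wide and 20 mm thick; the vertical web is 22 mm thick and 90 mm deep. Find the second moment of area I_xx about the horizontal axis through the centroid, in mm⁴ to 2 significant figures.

Decompose the section into non-overlapping parts with the origin at the bottom-left of its bounding rectangle.
Flange: 90 × 20, A = 1 800 mm², y = 100 mm, Ī = 60 000 mm⁴.
Web: 22 × 90, A = 1 980 mm², y = 45 mm, Ī = 1 336 500 mm⁴.
Centroid: ȳ = ΣA·y / ΣA = 71.19 mm.
Transfer each piece to the horizontal axis through the centroid using Ī + A·d² with d = y − 71.19:
  flange: d = 28.81 mm → contributes +1 553 980 mm⁴
  web: d = -26.19 mm → contributes +2 694 663 mm⁴
Total I = 4 248 643 mm⁴.

I_xx ≈ 4.2 × 10⁶ mm⁴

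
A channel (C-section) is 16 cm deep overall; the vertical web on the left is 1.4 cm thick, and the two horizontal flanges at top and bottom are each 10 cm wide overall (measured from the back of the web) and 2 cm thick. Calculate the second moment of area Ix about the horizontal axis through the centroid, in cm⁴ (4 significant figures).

Break the section into simple shapes (no overlaps), measuring from the bottom-left corner of the bounding box.
Web: 1.4 × 16, A = 22.4 cm², y = 8 cm, Ī = 477.867 cm⁴.
Top flange (beyond web): 8.6 × 2, A = 17.2 cm², y = 15 cm, Ī = 5.73333 cm⁴.
Bottom flange (beyond web): 8.6 × 2, A = 17.2 cm², y = 1 cm, Ī = 5.73333 cm⁴.
By symmetry the centroid is at mid-height, ȳ = 8 cm.
Transfer each piece to the horizontal axis through the centroid using Ī + A·d² with d = y − 8:
  web: d = 0 cm → contributes +477.867 cm⁴
  top flange (beyond web): d = 7 cm → contributes +848.533 cm⁴
  bottom flange (beyond web): d = -7 cm → contributes +848.533 cm⁴
Total I = 2174.93 cm⁴.

Ix ≈ 2175 cm⁴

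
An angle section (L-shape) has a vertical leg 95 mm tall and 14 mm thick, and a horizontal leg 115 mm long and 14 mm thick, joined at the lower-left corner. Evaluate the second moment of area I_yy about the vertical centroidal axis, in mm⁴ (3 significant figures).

Split into non-overlapping primitives; take the origin at the lower-left of the bounding box.
Vertical leg: 14 × 95, A = 1 330 mm², x = 7 mm, Ī = 21 723 mm⁴.
Horizontal leg (remainder): 101 × 14, A = 1 414 mm², x = 64.5 mm, Ī = 1 202 018 mm⁴.
Centroid: x̄ = ΣA·x / ΣA = 36.63 mm.
Transfer each piece to the vertical centroidal axis using Ī + A·d² with d = x − 36.63:
  vertical leg: d = -29.63 mm → contributes +1 189 387 mm⁴
  horizontal leg (remainder): d = 27.87 mm → contributes +2 300 316 mm⁴
Total I = 3 489 703 mm⁴.

I_yy ≈ 3.49 × 10⁶ mm⁴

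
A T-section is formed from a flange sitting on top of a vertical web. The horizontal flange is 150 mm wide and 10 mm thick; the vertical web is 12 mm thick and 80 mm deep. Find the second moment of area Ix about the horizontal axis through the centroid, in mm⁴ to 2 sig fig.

Ix ≈ 1.7 × 10⁶ mm⁴

Decompose the section into non-overlapping parts with the origin at the bottom-left of its bounding rectangle.
Flange: 150 × 10, A = 1 500 mm², y = 85 mm, Ī = 12 500 mm⁴.
Web: 12 × 80, A = 960 mm², y = 40 mm, Ī = 512 000 mm⁴.
Centroid: ȳ = ΣA·y / ΣA = 67.44 mm.
Transfer each piece to the horizontal axis through the centroid using Ī + A·d² with d = y − 67.44:
  flange: d = 17.56 mm → contributes +475 082 mm⁴
  web: d = -27.44 mm → contributes +1 234 784 mm⁴
Total I = 1 709 866 mm⁴.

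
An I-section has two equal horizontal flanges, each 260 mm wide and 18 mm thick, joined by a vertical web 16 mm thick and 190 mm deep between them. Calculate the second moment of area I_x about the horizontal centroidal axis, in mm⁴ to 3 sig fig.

Split into non-overlapping primitives; take the origin at the lower-left of the bounding box.
Bottom flange: 260 × 18, A = 4 680 mm², y = 9 mm, Ī = 126 360 mm⁴.
Web: 16 × 190, A = 3 040 mm², y = 113 mm, Ī = 9 145 333 mm⁴.
Top flange: 260 × 18, A = 4 680 mm², y = 217 mm, Ī = 126 360 mm⁴.
By symmetry the centroid is at mid-height, ȳ = 113 mm.
Transfer each piece to the horizontal centroidal axis using Ī + A·d² with d = y − 113:
  bottom flange: d = -104 mm → contributes +50 745 240 mm⁴
  web: d = 0 mm → contributes +9 145 333 mm⁴
  top flange: d = 104 mm → contributes +50 745 240 mm⁴
Total I = 110 635 813 mm⁴.

I_x ≈ 1.11 × 10⁸ mm⁴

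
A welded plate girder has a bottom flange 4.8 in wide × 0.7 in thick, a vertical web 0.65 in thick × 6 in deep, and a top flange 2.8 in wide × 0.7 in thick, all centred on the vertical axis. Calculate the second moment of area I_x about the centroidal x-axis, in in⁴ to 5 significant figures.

Break the section into simple shapes (no overlaps), measuring from the bottom-left corner of the bounding box.
Bottom plate: 4.8 × 0.7, A = 3.36 in², y = 0.35 in, Ī = 0.1372 in⁴.
Web plate: 0.65 × 6, A = 3.9 in², y = 3.7 in, Ī = 11.7 in⁴.
Top plate: 2.8 × 0.7, A = 1.96 in², y = 7.05 in, Ī = 0.08003333 in⁴.
Centroid: ȳ = ΣA·y / ΣA = 3.191323 in.
Transfer each piece to the centroidal x-axis using Ī + A·d² with d = y − 3.191323:
  bottom plate: d = -2.841323 in → contributes +27.26288 in⁴
  web plate: d = 0.5086768 in → contributes +12.70913 in⁴
  top plate: d = 3.858677 in → contributes +29.26323 in⁴
Total I = 69.23524 in⁴.

I_x ≈ 69.235 in⁴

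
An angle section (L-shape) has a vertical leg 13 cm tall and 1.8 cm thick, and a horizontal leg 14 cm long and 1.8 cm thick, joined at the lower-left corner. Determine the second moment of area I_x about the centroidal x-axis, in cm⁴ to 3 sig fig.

Split into non-overlapping primitives; take the origin at the lower-left of the bounding box.
Vertical leg: 1.8 × 13, A = 23.4 cm², y = 6.5 cm, Ī = 329.55 cm⁴.
Horizontal leg (remainder): 12.2 × 1.8, A = 21.96 cm², y = 0.9 cm, Ī = 5.9292 cm⁴.
Centroid: ȳ = ΣA·y / ΣA = 3.7889 cm.
Transfer each piece to the centroidal x-axis using Ī + A·d² with d = y − 3.7889:
  vertical leg: d = 2.7111 cm → contributes +501.54 cm⁴
  horizontal leg (remainder): d = -2.8889 cm → contributes +189.2 cm⁴
Total I = 690.74 cm⁴.

I_x ≈ 691 cm⁴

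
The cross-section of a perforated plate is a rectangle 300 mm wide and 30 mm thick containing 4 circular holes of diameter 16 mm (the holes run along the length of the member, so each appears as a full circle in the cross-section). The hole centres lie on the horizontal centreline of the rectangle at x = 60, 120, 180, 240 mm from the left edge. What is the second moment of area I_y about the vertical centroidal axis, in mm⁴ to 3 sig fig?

Break the section into simple shapes (no overlaps), measuring from the bottom-left corner of the bounding box.
Plate: 300 × 30, A = 9 000 mm², x = 150 mm, Ī = 67 500 000 mm⁴.
Hole 1 (subtracted): ⌀16, A = 201.06 mm², x = 60 mm, Ī = 3 217 mm⁴.
Hole 2 (subtracted): ⌀16, A = 201.06 mm², x = 120 mm, Ī = 3 217 mm⁴.
Hole 3 (subtracted): ⌀16, A = 201.06 mm², x = 180 mm, Ī = 3 217 mm⁴.
Hole 4 (subtracted): ⌀16, A = 201.06 mm², x = 240 mm, Ī = 3 217 mm⁴.
By symmetry the centroid is at mid-width, x̄ = 150 mm.
Transfer each piece to the vertical centroidal axis using Ī + A·d² with d = x − 150:
  plate: d = 0 mm → contributes +67 500 000 mm⁴
  hole 1: d = -90 mm → contributes −1 631 819 mm⁴
  hole 2: d = -30 mm → contributes −184 173 mm⁴
  hole 3: d = 30 mm → contributes −184 173 mm⁴
  hole 4: d = 90 mm → contributes −1 631 819 mm⁴
Total I = 63 868 017 mm⁴.

I_y ≈ 6.39 × 10⁷ mm⁴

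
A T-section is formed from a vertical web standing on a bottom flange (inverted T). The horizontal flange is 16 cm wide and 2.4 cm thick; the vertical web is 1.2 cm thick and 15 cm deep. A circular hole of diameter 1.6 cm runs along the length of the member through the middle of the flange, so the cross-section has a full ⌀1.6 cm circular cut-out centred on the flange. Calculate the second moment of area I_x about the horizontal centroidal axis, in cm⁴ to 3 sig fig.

Break the section into simple shapes (no overlaps), measuring from the bottom-left corner of the bounding box.
Flange: 16 × 2.4, A = 38.4 cm², y = 1.2 cm, Ī = 18.432 cm⁴.
Web: 1.2 × 15, A = 18 cm², y = 9.9 cm, Ī = 337.5 cm⁴.
Hole (subtracted): ⌀1.6, A = 2.0106 cm², y = 1.2 cm, Ī = 0.3217 cm⁴.
Centroid: ȳ = ΣA·y / ΣA = 4.0792 cm.
Transfer each piece to the horizontal centroidal axis using Ī + A·d² with d = y − 4.0792:
  flange: d = -2.8792 cm → contributes +336.77 cm⁴
  web: d = 5.8208 cm → contributes +947.36 cm⁴
  hole: d = -2.8792 cm → contributes −16.99 cm⁴
Total I = 1267.1 cm⁴.

I_x ≈ 1270 cm⁴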